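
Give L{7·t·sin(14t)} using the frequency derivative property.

L{sin(14t)} = 14/(s² + 196). By L{t·f(t)} = -F'(s): -d/ds[14/(s² + 196)] = -(14)·(-2s)/(s² + 196)² = 28s/(s² + 196)². Then L{7·t·sin(14t)} = 7·28s/(s² + 196)² = 196s/(s² + 196)²

Final answer: 196s/(s² + 196)²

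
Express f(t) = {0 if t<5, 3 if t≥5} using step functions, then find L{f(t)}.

f(t) = 3·u(t-5). L{u(t-5)} = e^(-5s)/s, so L{f(t)} = 3·e^(-5s)/s

Final answer: 3·e^(-5s)/s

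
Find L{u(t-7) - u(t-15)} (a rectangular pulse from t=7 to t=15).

L{u(t-a)} = e^(-as)/s. L{u(t-7) - u(t-15)} = (e^(-7s) - e^(-15s))/s

Final answer: (e^(-7s) - e^(-15s))/s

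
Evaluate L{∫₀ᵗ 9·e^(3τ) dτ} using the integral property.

L{∫₀ᵗ f(τ)dτ} = F(s)/s with F(s) = 9/(s-3), so L{∫₀ᵗ 9·e^(3τ) dτ} = 9/(s(s-3))

Final answer: 9/(s(s-3))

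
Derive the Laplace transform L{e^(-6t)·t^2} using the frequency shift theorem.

L{e^(at)·t^n} = n!/(s-a)^(n+1), so L{e^(-6t)·t^2} = 2/(s+6)^3

Final answer: 2/(s+6)^3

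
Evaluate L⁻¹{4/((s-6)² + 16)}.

Form: b/((s-a)² + b²) → e^(at)sin(bt). With a=6, b=4

Final answer: e^(6t)·sin(4t)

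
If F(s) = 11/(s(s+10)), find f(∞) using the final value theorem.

f(∞) = lim_{s→0} s·11/(s(s+10)) = lim_{s→0} 11/(s+10) = 11/10 = 11/10

Final answer: 11/10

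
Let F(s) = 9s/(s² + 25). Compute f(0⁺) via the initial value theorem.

f(0⁺) = lim_{s→∞} s·9s/(s² + 25) = lim_{s→∞} 9s²/(s² + 25) = 9

Final answer: 9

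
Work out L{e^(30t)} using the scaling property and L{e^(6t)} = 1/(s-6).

Using L{f(at)} = (1/a)F(s/a) with a=5 and f(t) = e^(6t): L{e^(30t)} = (1/5) · 1/((s/5)-6) = (1/5) · 5/(s-30) = 1/(s-30)

Final answer: 1/(s-30)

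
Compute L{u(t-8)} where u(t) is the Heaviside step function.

L{u(t-a)} = e^(-as)/s. Here a=8, so L{u(t-8)} = e^(-8s)/s

Final answer: e^(-8s)/s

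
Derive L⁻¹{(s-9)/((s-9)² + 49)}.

Using frequency shift: L⁻¹{(s-a)/((s-a)² + b²)} = e^(at)cos(bt). Here a=9, b=7

Final answer: e^(9t)·cos(7t)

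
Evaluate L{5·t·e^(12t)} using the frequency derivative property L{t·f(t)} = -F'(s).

L{e^(12t)} = 1/(s-12). By frequency derivative: L{t·e^(12t)} = -d/ds[1/(s-12)] = -(-1)/(s-12)² = 1/(s-12)². Then L{5·t·e^(12t)} = 5·1/(s-12)² = 5/(s-12)²

Final answer: 5/(s-12)²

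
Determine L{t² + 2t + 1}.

L{t² + 2t + 1} = 2/s³ + 2/s² + 1/s = 2/s³ + 2/s² + 1/s

Final answer: 2/s³ + 2/s² + 1/s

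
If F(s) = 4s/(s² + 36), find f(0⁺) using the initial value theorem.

f(0⁺) = lim_{s→∞} s·4s/(s² + 36) = lim_{s→∞} 4s²/(s² + 36) = 4

Final answer: 4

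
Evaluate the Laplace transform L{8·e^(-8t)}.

L{e^(at)} = 1/(s-a), so L{e^(-8t)} = 1/(s+8). Then L{8·e^(-8t)} = 8/(s+8)

Final answer: 8/(s+8)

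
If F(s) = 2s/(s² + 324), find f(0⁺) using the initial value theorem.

f(0⁺) = lim_{s→∞} s·2s/(s² + 324) = lim_{s→∞} 2s²/(s² + 324) = 2

Final answer: 2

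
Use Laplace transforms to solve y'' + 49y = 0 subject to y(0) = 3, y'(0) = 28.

L{y''} + 49L{y} = 0. s²Y - 3s - 28 + 49Y = 0. Y(s² + 49) = 3s + 28. Y = (3s + 28)/(s² + 49). Inverting: y(t) = 3cos(7t) + 4sin(7t)

Final answer: y(t) = 3cos(7t) + 4sin(7t)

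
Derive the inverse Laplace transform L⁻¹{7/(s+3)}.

L⁻¹{1/(s-a)} = e^(at), so L⁻¹{1/(s+3)} = e^(-3t), and L⁻¹{7/(s+3)} = 7·e^(-3t)

Final answer: 7·e^(-3t)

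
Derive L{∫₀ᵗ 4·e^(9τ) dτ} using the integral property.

L{∫₀ᵗ f(τ)dτ} = F(s)/s with F(s) = 4/(s-9), so L{∫₀ᵗ 4·e^(9τ) dτ} = 4/(s(s-9))

Final answer: 4/(s(s-9))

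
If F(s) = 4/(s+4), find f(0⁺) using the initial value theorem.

f(0⁺) = lim_{s→∞} s·4/(s+4) = lim_{s→∞} 4s/(s+4) = 4

Final answer: 4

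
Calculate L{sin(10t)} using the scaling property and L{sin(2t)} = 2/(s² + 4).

Using L{f(at)} = (1/a)F(s/a) with a=5: L{sin(10t)} = (1/5) · 2/((s/5)² + 4) = (1/5) · 2·25/(s² + 100) = 10/(s² + 100)

Final answer: 10/(s² + 100)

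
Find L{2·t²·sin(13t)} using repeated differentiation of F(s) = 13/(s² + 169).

F(s) = 13/(s² + 169). F'(s) = -26s/(s² + 169)². F''(s) = -26(169 - 3s²)/(s² + 169)³ = (78s² - 4394)/(s² + 169)³. So L{t²·sin(13t)} = (-1)² F''(s) = (78s² - 4394)/(s² + 169)³. Then L{2·t²·sin(13t)} = 2·(78s² - 4394)/(s² + 169)³ = (156s² - 8788)/(s² + 169)³

Final answer: (156s² - 8788)/(s² + 169)³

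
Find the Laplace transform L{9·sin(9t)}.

L{sin(ωt)} = ω/(s² + ω²), so L{sin(9t)} = 9/(s² + 81). Then L{9·sin(9t)} = 9·9/(s² + 81) = 81/(s² + 81)

Final answer: 81/(s² + 81)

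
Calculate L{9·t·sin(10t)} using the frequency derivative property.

L{sin(10t)} = 10/(s² + 100). By L{t·f(t)} = -F'(s): -d/ds[10/(s² + 100)] = -(10)·(-2s)/(s² + 100)² = 20s/(s² + 100)². Then L{9·t·sin(10t)} = 9·20s/(s² + 100)² = 180s/(s² + 100)²

Final answer: 180s/(s² + 100)²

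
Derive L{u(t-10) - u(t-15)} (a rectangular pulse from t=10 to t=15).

L{u(t-a)} = e^(-as)/s. L{u(t-10) - u(t-15)} = (e^(-10s) - e^(-15s))/s

Final answer: (e^(-10s) - e^(-15s))/s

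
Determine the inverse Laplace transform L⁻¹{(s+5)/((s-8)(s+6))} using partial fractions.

Using partial fractions, f(t) = (13e^(8t) + e^(-6t))/14

Final answer: (13e^(8t) + e^(-6t))/14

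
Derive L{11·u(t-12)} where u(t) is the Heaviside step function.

L{u(t-a)} = e^(-as)/s. Here a=12, so L{u(t-12)} = e^(-12s)/s, and L{11·u(t-12)} = 11·e^(-12s)/s

Final answer: 11·e^(-12s)/s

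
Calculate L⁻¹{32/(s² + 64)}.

This is the form c·a/(s² + a²) with a = 8, c = 4. L⁻¹ = 4·sin(8t)

Final answer: 4·sin(8t)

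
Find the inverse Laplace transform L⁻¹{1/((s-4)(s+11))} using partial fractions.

Decompose: A/(s-4) + B/(s+11). A = 1/15, B = -1/15. f(t) = (e^(4t) - e^(-11t))/15

Final answer: (e^(4t) - e^(-11t))/15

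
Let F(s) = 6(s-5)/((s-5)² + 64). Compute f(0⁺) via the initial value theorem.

f(0⁺) = lim_{s→∞} sF(s) = lim_{s→∞} 6s(s-5)/((s-5)² + 64) = 6

Final answer: 6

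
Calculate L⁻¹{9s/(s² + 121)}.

This is the form c·s/(s² + a²) with a = 11, c = 9. L⁻¹ = 9·cos(11t)

Final answer: 9·cos(11t)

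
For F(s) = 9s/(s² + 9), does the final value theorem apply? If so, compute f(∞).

The final value theorem requires all poles of sF(s) in the left half-plane. sF(s) = 9s²/(s² + 9) has poles at s = ±3i (imaginary axis). Theorem does NOT apply (oscillatory system).

Final answer: Not applicable (oscillatory)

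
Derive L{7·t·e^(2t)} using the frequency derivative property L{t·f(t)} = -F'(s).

L{e^(2t)} = 1/(s-2). By frequency derivative: L{t·e^(2t)} = -d/ds[1/(s-2)] = -(-1)/(s-2)² = 1/(s-2)². Then L{7·t·e^(2t)} = 7·1/(s-2)² = 7/(s-2)²

Final answer: 7/(s-2)²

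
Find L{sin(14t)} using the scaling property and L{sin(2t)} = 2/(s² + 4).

Using L{f(at)} = (1/a)F(s/a) with a=7: L{sin(14t)} = (1/7) · 2/((s/7)² + 4) = (1/7) · 2·49/(s² + 196) = 14/(s² + 196)

Final answer: 14/(s² + 196)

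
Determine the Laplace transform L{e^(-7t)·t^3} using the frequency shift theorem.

L{e^(at)·t^n} = n!/(s-a)^(n+1), so L{e^(-7t)·t^3} = 6/(s+7)^4

Final answer: 6/(s+7)^4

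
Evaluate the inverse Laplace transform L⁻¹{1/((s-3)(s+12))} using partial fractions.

Decompose: A/(s-3) + B/(s+12). A = 1/15, B = -1/15. f(t) = (e^(3t) - e^(-12t))/15

Final answer: (e^(3t) - e^(-12t))/15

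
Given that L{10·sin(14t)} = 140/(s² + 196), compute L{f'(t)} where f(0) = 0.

L{f'(t)} = s·F(s) - f(0) = s·140/(s² + 196) - 0 = 140s/(s² + 196)

Final answer: 140s/(s² + 196)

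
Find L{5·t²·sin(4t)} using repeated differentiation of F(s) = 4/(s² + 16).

F(s) = 4/(s² + 16). F'(s) = -8s/(s² + 16)². F''(s) = -8(16 - 3s²)/(s² + 16)³ = (24s² - 128)/(s² + 16)³. So L{t²·sin(4t)} = (-1)² F''(s) = (24s² - 128)/(s² + 16)³. Then L{5·t²·sin(4t)} = 5·(24s² - 128)/(s² + 16)³ = (120s² - 640)/(s² + 16)³

Final answer: (120s² - 640)/(s² + 16)³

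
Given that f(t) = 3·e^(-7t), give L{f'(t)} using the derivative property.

f(0) = 3, F(s) = 3/(s+7). L{f'(t)} = s·F(s) - f(0) = 3s/(s+7) - 3 = (3s - 3(s+7))/(s+7) = -21/(s+7)

Final answer: -21/(s+7)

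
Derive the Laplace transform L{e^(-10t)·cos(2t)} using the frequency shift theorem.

Frequency shift: L{e^(at)f(t)} = F(s-a). L{e^(-10t)·cos(2t)} = (s+10)/((s+10)² + 4)

Final answer: (s+10)/((s+10)² + 4)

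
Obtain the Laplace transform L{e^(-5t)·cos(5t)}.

L{e^(at)·cos(ωt)} = (s-a)/((s-a)² + ω²), so L{e^(-5t)·cos(5t)} = (s+5)/((s+5)² + 25)

Final answer: (s+5)/((s+5)² + 25)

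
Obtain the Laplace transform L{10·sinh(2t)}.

L{sinh(ωt)} = ω/(s² - ω²), so L{sinh(2t)} = 2/(s² - 4). Then L{10·sinh(2t)} = 10·2/(s² - 4) = 20/(s² - 4)

Final answer: 20/(s² - 4)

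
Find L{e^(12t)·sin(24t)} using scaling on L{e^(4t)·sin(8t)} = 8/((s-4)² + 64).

Scaling with a=3: L{e^(12t)·sin(24t)} = (1/3) · 8/((s/3-4)² + 64). Simplifying: 24/((s-12)² + 576)

Final answer: 24/((s-12)² + 576)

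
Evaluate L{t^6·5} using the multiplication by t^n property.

L{5} = 5/s. d^1/ds^1[1/s] = -1/s². d^2/ds^2[1/s] = 2/s^3. d^3/ds^3[1/s] = -6/s^4. d^4/ds^4[1/s] = 24/s^5. d^5/ds^5[1/s] = -120/s^6. d^6/ds^6[1/s] = 720/s^7. So L{t^6} = (-1)^{6}·720/s^7 = 720/s^7. Then L{t^6·5} = 5·720/s^7 = 3600/s^7

Final answer: 3600/s^7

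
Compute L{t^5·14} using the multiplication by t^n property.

L{14} = 14/s. d^1/ds^1[1/s] = -1/s². d^2/ds^2[1/s] = 2/s^3. d^3/ds^3[1/s] = -6/s^4. d^4/ds^4[1/s] = 24/s^5. d^5/ds^5[1/s] = -120/s^6. So L{t^5} = (-1)^{5}·-120/s^6 = 120/s^6. Then L{t^5·14} = 14·120/s^6 = 1680/s^6

Final answer: 1680/s^6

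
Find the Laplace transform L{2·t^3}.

L{t^n} = n!/s^(n+1), so L{t^3} = 6/s^4. Then L{2·t^3} = 2·6/s^4 = 12/s^4

Final answer: 12/s^4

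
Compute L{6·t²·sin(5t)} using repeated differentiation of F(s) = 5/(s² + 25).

F(s) = 5/(s² + 25). F'(s) = -10s/(s² + 25)². F''(s) = -10(25 - 3s²)/(s² + 25)³ = (30s² - 250)/(s² + 25)³. So L{t²·sin(5t)} = (-1)² F''(s) = (30s² - 250)/(s² + 25)³. Then L{6·t²·sin(5t)} = 6·(30s² - 250)/(s² + 25)³ = (180s² - 1500)/(s² + 25)³

Final answer: (180s² - 1500)/(s² + 25)³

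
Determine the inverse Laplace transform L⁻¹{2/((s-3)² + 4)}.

Using frequency shift, L⁻¹{2/((s-3)² + 4)} = e^(3t)·sin(2t)

Final answer: e^(3t)·sin(2t)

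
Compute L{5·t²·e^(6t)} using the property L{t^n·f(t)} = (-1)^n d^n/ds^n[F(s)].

L{e^(6t)} = 1/(s-6). d/ds[1/(s-6)] = -1/(s-6)². d²/ds²[1/(s-6)] = 2/(s-6)³. So L{t²·e^(6t)} = (-1)² · 2/(s-6)³ = 2/(s-6)³. Then L{5·t²·e^(6t)} = 5·2/(s-6)³ = 10/(s-6)³

Final answer: 10/(s-6)³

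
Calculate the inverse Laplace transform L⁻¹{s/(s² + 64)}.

L⁻¹{s/(s² + 64)} = cos(8t)

Final answer: cos(8t)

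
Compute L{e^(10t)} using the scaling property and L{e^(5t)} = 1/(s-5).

Using L{f(at)} = (1/a)F(s/a) with a=2 and f(t) = e^(5t): L{e^(10t)} = (1/2) · 1/((s/2)-5) = (1/2) · 2/(s-10) = 1/(s-10)

Final answer: 1/(s-10)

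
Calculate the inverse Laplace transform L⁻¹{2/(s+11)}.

L⁻¹{1/(s-a)} = e^(at), so L⁻¹{1/(s+11)} = e^(-11t), and L⁻¹{2/(s+11)} = 2·e^(-11t)

Final answer: 2·e^(-11t)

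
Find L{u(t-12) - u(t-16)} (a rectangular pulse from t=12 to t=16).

L{u(t-a)} = e^(-as)/s. L{u(t-12) - u(t-16)} = (e^(-12s) - e^(-16s))/s

Final answer: (e^(-12s) - e^(-16s))/s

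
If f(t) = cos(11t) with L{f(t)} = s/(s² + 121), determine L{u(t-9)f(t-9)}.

Time shift theorem: L{u(t-a)f(t-a)} = e^(-as)F(s). Here a=9, F(s) = s/(s² + 121), so L{u(t-9)f(t-9)} = e^(-9s)·s/(s² + 121)

Final answer: e^(-9s)·s/(s² + 121)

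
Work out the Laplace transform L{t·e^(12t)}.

L{t^n·e^(at)} = n!/(s-a)^(n+1), so L{t·e^(12t)} = 1/(s-12)^2

Final answer: 1/(s-12)^2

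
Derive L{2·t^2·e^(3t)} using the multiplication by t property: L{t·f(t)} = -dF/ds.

Using L{t^n·e^(at)} = n!/(s-a)^(n+1), L{t^2·e^(3t)} = 2/(s-3)^3, so L{2·t^2·e^(3t)} = 2·2/(s-3)^3 = 4/(s-3)^3

Final answer: 4/(s-3)^3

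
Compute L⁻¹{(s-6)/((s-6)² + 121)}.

Using frequency shift: L⁻¹{(s-a)/((s-a)² + b²)} = e^(at)cos(bt). Here a=6, b=11

Final answer: e^(6t)·cos(11t)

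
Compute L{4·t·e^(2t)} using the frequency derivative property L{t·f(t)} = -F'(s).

L{e^(2t)} = 1/(s-2). By frequency derivative: L{t·e^(2t)} = -d/ds[1/(s-2)] = -(-1)/(s-2)² = 1/(s-2)². Then L{4·t·e^(2t)} = 4·1/(s-2)² = 4/(s-2)²

Final answer: 4/(s-2)²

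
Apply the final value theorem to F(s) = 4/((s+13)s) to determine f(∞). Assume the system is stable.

f(∞) = lim_{s→0} sF(s) = lim_{s→0} 4/(s+13) = 4/13

Final answer: 4/13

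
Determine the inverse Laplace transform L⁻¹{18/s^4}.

L⁻¹{n!/s^(n+1)} = t^n with n=3. So L⁻¹{6/s^4} = t^3, and L⁻¹{18/s^4} = (18/6)·t^3 = 3·t^3

Final answer: 3·t^3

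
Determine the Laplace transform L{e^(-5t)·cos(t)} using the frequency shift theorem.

Frequency shift: L{e^(at)f(t)} = F(s-a). L{e^(-5t)·cos(t)} = (s+5)/((s+5)² + 1)

Final answer: (s+5)/((s+5)² + 1)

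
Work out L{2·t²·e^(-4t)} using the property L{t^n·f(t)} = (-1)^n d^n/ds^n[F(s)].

L{e^(-4t)} = 1/(s+4). d/ds[1/(s+4)] = -1/(s+4)². d²/ds²[1/(s+4)] = 2/(s+4)³. So L{t²·e^(-4t)} = (-1)² · 2/(s+4)³ = 2/(s+4)³. Then L{2·t²·e^(-4t)} = 2·2/(s+4)³ = 4/(s+4)³

Final answer: 4/(s+4)³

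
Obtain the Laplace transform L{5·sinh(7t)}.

L{sinh(ωt)} = ω/(s² - ω²), so L{sinh(7t)} = 7/(s² - 49). Then L{5·sinh(7t)} = 5·7/(s² - 49) = 35/(s² - 49)

Final answer: 35/(s² - 49)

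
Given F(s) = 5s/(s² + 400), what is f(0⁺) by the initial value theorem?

f(0⁺) = lim_{s→∞} s·5s/(s² + 400) = lim_{s→∞} 5s²/(s² + 400) = 5

Final answer: 5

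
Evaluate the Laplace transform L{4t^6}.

L{4t^6} = 4 · L{t^6} = 4 · 720/s^7 = 2880/s^7

Final answer: 2880/s^7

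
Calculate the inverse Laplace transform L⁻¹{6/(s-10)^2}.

L⁻¹{n!/(s-a)^(n+1)} = t^n·e^(at) with n=1, a=10. So L⁻¹{1/(s-10)^2} = t·e^(10t), and L⁻¹{6/(s-10)^2} = (6/1)·t·e^(10t) = 6·t·e^(10t)

Final answer: 6·t·e^(10t)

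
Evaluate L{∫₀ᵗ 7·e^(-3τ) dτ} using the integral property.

L{∫₀ᵗ f(τ)dτ} = F(s)/s with F(s) = 7/(s+3), so L{∫₀ᵗ 7·e^(-3τ) dτ} = 7/(s(s+3))

Final answer: 7/(s(s+3))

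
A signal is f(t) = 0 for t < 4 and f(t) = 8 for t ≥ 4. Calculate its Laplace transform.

f(t) = 8·u(t-4). L{u(t-4)} = e^(-4s)/s, so L{f(t)} = 8·e^(-4s)/s

Final answer: 8·e^(-4s)/s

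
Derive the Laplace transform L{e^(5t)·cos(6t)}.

L{e^(at)·cos(ωt)} = (s-a)/((s-a)² + ω²), so L{e^(5t)·cos(6t)} = (s-5)/((s-5)² + 36)

Final answer: (s-5)/((s-5)² + 36)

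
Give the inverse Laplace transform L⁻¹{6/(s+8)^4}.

L⁻¹{n!/(s-a)^(n+1)} = t^n·e^(at), so L⁻¹{6/(s+8)^4} = t^3·e^(-8t)

Final answer: t^3·e^(-8t)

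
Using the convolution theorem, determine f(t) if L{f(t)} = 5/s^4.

5/s^4 = (5/s)·(1/s^3) = L{5}·L{t^2/2}. By convolution, f(t) = 5*t^2/2 = ∫₀ᵗ 5·τ^2/2 dτ = 5·t^3/6

Final answer: 5·t^3/6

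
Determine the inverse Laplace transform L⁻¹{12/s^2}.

L⁻¹{n!/s^(n+1)} = t^n with n=1. So L⁻¹{1/s^2} = t, and L⁻¹{12/s^2} = (12/1)·t = 12·t

Final answer: 12·t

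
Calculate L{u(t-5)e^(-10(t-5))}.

u(t-a)f(t-a) with f(t)=e^(-10t). L{e^(-10t)} = 1/(s+10). By time shift: e^(-5s)/(s+10)

Final answer: e^(-5s)/(s+10)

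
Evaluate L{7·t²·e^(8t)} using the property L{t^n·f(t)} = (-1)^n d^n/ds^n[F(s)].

L{e^(8t)} = 1/(s-8). d/ds[1/(s-8)] = -1/(s-8)². d²/ds²[1/(s-8)] = 2/(s-8)³. So L{t²·e^(8t)} = (-1)² · 2/(s-8)³ = 2/(s-8)³. Then L{7·t²·e^(8t)} = 7·2/(s-8)³ = 14/(s-8)³

Final answer: 14/(s-8)³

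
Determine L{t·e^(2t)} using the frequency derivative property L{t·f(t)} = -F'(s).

L{e^(2t)} = 1/(s-2). By frequency derivative: L{t·e^(2t)} = -d/ds[1/(s-2)] = -(-1)/(s-2)² = 1/(s-2)²

Final answer: 1/(s-2)²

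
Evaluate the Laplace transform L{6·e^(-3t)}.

L{e^(at)} = 1/(s-a), so L{e^(-3t)} = 1/(s+3). Then L{6·e^(-3t)} = 6/(s+3)

Final answer: 6/(s+3)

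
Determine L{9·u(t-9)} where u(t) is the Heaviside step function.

L{u(t-a)} = e^(-as)/s. Here a=9, so L{u(t-9)} = e^(-9s)/s, and L{9·u(t-9)} = 9·e^(-9s)/s

Final answer: 9·e^(-9s)/s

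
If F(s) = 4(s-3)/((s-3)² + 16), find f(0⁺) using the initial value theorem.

f(0⁺) = lim_{s→∞} sF(s) = lim_{s→∞} 4s(s-3)/((s-3)² + 16) = 4

Final answer: 4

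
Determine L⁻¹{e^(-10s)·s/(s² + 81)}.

L⁻¹{s/(s² + 81)} = cos(9t). By the time shift theorem, L⁻¹{e^(-as)F(s)} = u(t-a)f(t-a) with a=10, so L⁻¹{e^(-10s)·s/(s² + 81)} = u(t-10)·cos(9(t-10))

Final answer: u(t-10)·cos(9(t-10))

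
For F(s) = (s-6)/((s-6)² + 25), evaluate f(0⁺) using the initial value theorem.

f(0⁺) = lim_{s→∞} sF(s) = lim_{s→∞} s(s-6)/((s-6)² + 25) = 1

Final answer: 1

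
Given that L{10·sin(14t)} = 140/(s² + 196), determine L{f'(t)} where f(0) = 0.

L{f'(t)} = s·F(s) - f(0) = s·140/(s² + 196) - 0 = 140s/(s² + 196)

Final answer: 140s/(s² + 196)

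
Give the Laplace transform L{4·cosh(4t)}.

L{cosh(ωt)} = s/(s² - ω²), so L{cosh(4t)} = s/(s² - 16). Then L{4·cosh(4t)} = 4·s/(s² - 16) = 4s/(s² - 16)

Final answer: 4s/(s² - 16)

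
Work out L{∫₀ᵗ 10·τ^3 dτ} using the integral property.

L{∫₀ᵗ f(τ)dτ} = F(s)/s with f(t) = 10t^3. F(s) = 60/s^4, so L{∫₀ᵗ 10·τ^3 dτ} = (60/s^4)/s = 60/s^5. (Check: ∫₀ᵗ 10·τ^3 dτ = 10t^4/4.)

Final answer: 60/s^5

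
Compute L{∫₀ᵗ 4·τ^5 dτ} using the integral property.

L{∫₀ᵗ f(τ)dτ} = F(s)/s with f(t) = 4t^5. F(s) = 480/s^6, so L{∫₀ᵗ 4·τ^5 dτ} = (480/s^6)/s = 480/s^7. (Check: ∫₀ᵗ 4·τ^5 dτ = 4t^6/6.)

Final answer: 480/s^7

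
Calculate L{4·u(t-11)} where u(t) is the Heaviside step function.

L{u(t-a)} = e^(-as)/s. Here a=11, so L{u(t-11)} = e^(-11s)/s, and L{4·u(t-11)} = 4·e^(-11s)/s

Final answer: 4·e^(-11s)/s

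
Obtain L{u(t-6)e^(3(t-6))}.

u(t-a)f(t-a) with f(t)=e^(3t). L{e^(3t)} = 1/(s-3). By time shift: e^(-6s)/(s-3)

Final answer: e^(-6s)/(s-3)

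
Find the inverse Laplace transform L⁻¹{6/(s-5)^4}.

L⁻¹{n!/(s-a)^(n+1)} = t^n·e^(at), so L⁻¹{6/(s-5)^4} = t^3·e^(5t)

Final answer: t^3·e^(5t)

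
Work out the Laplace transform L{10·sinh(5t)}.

L{sinh(ωt)} = ω/(s² - ω²), so L{sinh(5t)} = 5/(s² - 25). Then L{10·sinh(5t)} = 10·5/(s² - 25) = 50/(s² - 25)

Final answer: 50/(s² - 25)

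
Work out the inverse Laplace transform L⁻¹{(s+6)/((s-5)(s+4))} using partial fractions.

Using partial fractions, f(t) = (11e^(5t) - 2e^(-4t))/9

Final answer: (11e^(5t) - 2e^(-4t))/9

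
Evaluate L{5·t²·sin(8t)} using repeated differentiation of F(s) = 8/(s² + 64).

F(s) = 8/(s² + 64). F'(s) = -16s/(s² + 64)². F''(s) = -16(64 - 3s²)/(s² + 64)³ = (48s² - 1024)/(s² + 64)³. So L{t²·sin(8t)} = (-1)² F''(s) = (48s² - 1024)/(s² + 64)³. Then L{5·t²·sin(8t)} = 5·(48s² - 1024)/(s² + 64)³ = (240s² - 5120)/(s² + 64)³

Final answer: (240s² - 5120)/(s² + 64)³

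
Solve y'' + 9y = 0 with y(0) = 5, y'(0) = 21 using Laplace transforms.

L{y''} + 9L{y} = 0. s²Y - 5s - 21 + 9Y = 0. Y(s² + 9) = 5s + 21. Y = (5s + 21)/(s² + 9). Inverting: y(t) = 5cos(3t) + 7sin(3t)

Final answer: y(t) = 5cos(3t) + 7sin(3t)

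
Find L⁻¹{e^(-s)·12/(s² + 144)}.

L⁻¹{12/(s² + 144)} = sin(12t). By the time shift theorem, L⁻¹{e^(-as)F(s)} = u(t-a)f(t-a) with a=1, so L⁻¹{e^(-s)·12/(s² + 144)} = u(t-1)·sin(12(t-1))

Final answer: u(t-1)·sin(12(t-1))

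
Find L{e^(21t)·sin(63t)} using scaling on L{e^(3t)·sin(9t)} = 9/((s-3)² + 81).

Scaling with a=7: L{e^(21t)·sin(63t)} = (1/7) · 9/((s/7-3)² + 81). Simplifying: 63/((s-21)² + 3969)

Final answer: 63/((s-21)² + 3969)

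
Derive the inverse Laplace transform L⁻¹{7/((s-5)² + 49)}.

Using frequency shift, L⁻¹{7/((s-5)² + 49)} = e^(5t)·sin(7t)

Final answer: e^(5t)·sin(7t)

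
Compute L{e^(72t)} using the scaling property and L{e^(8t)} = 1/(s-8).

Using L{f(at)} = (1/a)F(s/a) with a=9 and f(t) = e^(8t): L{e^(72t)} = (1/9) · 1/((s/9)-8) = (1/9) · 9/(s-72) = 1/(s-72)

Final answer: 1/(s-72)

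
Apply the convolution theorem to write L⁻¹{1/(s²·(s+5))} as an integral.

1/(s²·(s+5)) = (1/s^2)·(1/(s+5)) = L{t}·L{e^(-5t)}. So f(t) = t*e^(-5t) = ∫₀ᵗ τ·e^(-5(t-τ)) dτ

Final answer: ∫₀ᵗ τ·e^(-5(t-τ)) dτ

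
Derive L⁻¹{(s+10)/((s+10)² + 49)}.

Using frequency shift: L⁻¹{(s-a)/((s-a)² + b²)} = e^(at)cos(bt). Here a=-10, b=7

Final answer: e^(-10t)·cos(7t)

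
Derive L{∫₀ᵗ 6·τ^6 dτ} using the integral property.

L{∫₀ᵗ f(τ)dτ} = F(s)/s with f(t) = 6t^6. F(s) = 4320/s^7, so L{∫₀ᵗ 6·τ^6 dτ} = (4320/s^7)/s = 4320/s^8. (Check: ∫₀ᵗ 6·τ^6 dτ = 6t^7/7.)

Final answer: 4320/s^8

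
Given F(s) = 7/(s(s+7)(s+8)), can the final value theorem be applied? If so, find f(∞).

Poles of sF(s) = 7/((s+7)(s+8)) are at s = -7 and s = -8, both in the left half-plane. Theorem applies. f(∞) = lim_{s→0} sF(s) = 7/(7·8) = 1/8

Final answer: 1/8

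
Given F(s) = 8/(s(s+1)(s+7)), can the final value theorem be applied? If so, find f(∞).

Poles of sF(s) = 8/((s+1)(s+7)) are at s = -1 and s = -7, both in the left half-plane. Theorem applies. f(∞) = lim_{s→0} sF(s) = 8/(1·7) = 8/7

Final answer: 8/7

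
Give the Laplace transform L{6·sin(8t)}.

L{sin(ωt)} = ω/(s² + ω²), so L{sin(8t)} = 8/(s² + 64). Then L{6·sin(8t)} = 6·8/(s² + 64) = 48/(s² + 64)

Final answer: 48/(s² + 64)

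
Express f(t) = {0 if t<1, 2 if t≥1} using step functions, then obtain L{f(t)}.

f(t) = 2·u(t-1). L{u(t-1)} = e^(-s)/s, so L{f(t)} = 2·e^(-s)/s

Final answer: 2·e^(-s)/s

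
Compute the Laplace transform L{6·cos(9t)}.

L{cos(ωt)} = s/(s² + ω²), so L{cos(9t)} = s/(s² + 81). Then L{6·cos(9t)} = 6·s/(s² + 81) = 6s/(s² + 81)

Final answer: 6s/(s² + 81)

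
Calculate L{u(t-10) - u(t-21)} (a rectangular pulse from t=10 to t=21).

L{u(t-a)} = e^(-as)/s. L{u(t-10) - u(t-21)} = (e^(-10s) - e^(-21s))/s

Final answer: (e^(-10s) - e^(-21s))/s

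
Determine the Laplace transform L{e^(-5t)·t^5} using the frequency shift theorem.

L{e^(at)·t^n} = n!/(s-a)^(n+1), so L{e^(-5t)·t^5} = 120/(s+5)^6

Final answer: 120/(s+5)^6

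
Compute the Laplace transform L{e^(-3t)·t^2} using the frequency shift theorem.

L{e^(at)·t^n} = n!/(s-a)^(n+1), so L{e^(-3t)·t^2} = 2/(s+3)^3

Final answer: 2/(s+3)^3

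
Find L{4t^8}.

L{t^n} = n!/s^(n+1). So L{4t^8} = 4·8!/s^9 = 161280/s^9

Final answer: 161280/s^9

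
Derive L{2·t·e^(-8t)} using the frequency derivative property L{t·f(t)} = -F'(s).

L{e^(-8t)} = 1/(s+8). By frequency derivative: L{t·e^(-8t)} = -d/ds[1/(s+8)] = -(-1)/(s+8)² = 1/(s+8)². Then L{2·t·e^(-8t)} = 2·1/(s+8)² = 2/(s+8)²

Final answer: 2/(s+8)²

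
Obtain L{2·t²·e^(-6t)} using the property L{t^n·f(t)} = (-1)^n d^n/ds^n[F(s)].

L{e^(-6t)} = 1/(s+6). d/ds[1/(s+6)] = -1/(s+6)². d²/ds²[1/(s+6)] = 2/(s+6)³. So L{t²·e^(-6t)} = (-1)² · 2/(s+6)³ = 2/(s+6)³. Then L{2·t²·e^(-6t)} = 2·2/(s+6)³ = 4/(s+6)³

Final answer: 4/(s+6)³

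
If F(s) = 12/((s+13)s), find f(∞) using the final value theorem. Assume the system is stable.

f(∞) = lim_{s→0} sF(s) = lim_{s→0} 12/(s+13) = 12/13

Final answer: 12/13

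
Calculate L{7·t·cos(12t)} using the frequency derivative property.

L{cos(12t)} = s/(s² + 144). Derivative: d/ds[s/(s² + 144)] = [(s² + 144) - s·2s]/(s² + 144)² = (144 - s²)/(s² + 144)². So L{t·cos(12t)} = -F'(s) = (s² - 144)/(s² + 144)². Then L{7·t·cos(12t)} = 7·(s² - 144)/(s² + 144)²

Final answer: 7·(s² - 144)/(s² + 144)²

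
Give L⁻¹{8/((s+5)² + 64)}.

Form: b/((s-a)² + b²) → e^(at)sin(bt). With a=-5, b=8

Final answer: e^(-5t)·sin(8t)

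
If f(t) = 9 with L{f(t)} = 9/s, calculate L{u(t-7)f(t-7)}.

Time shift theorem: L{u(t-a)f(t-a)} = e^(-as)F(s). Here a=7, F(s) = 9/s, so L{u(t-7)f(t-7)} = e^(-7s)·9/s

Final answer: e^(-7s)·9/s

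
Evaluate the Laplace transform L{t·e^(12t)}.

L{t^n·e^(at)} = n!/(s-a)^(n+1), so L{t·e^(12t)} = 1/(s-12)^2

Final answer: 1/(s-12)^2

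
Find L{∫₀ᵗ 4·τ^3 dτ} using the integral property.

L{∫₀ᵗ f(τ)dτ} = F(s)/s with f(t) = 4t^3. F(s) = 24/s^4, so L{∫₀ᵗ 4·τ^3 dτ} = (24/s^4)/s = 24/s^5. (Check: ∫₀ᵗ 4·τ^3 dτ = 4t^4/4.)

Final answer: 24/s^5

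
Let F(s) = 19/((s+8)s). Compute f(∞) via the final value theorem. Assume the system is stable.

f(∞) = lim_{s→0} sF(s) = lim_{s→0} 19/(s+8) = 19/8

Final answer: 19/8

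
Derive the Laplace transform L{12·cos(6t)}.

L{cos(ωt)} = s/(s² + ω²), so L{cos(6t)} = s/(s² + 36). Then L{12·cos(6t)} = 12·s/(s² + 36) = 12s/(s² + 36)

Final answer: 12s/(s² + 36)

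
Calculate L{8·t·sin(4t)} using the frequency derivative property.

L{sin(4t)} = 4/(s² + 16). By L{t·f(t)} = -F'(s): -d/ds[4/(s² + 16)] = -(4)·(-2s)/(s² + 16)² = 8s/(s² + 16)². Then L{8·t·sin(4t)} = 8·8s/(s² + 16)² = 64s/(s² + 16)²

Final answer: 64s/(s² + 16)²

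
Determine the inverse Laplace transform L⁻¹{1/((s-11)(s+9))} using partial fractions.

Decompose: A/(s-11) + B/(s+9). A = 1/20, B = -1/20. f(t) = (e^(11t) - e^(-9t))/20

Final answer: (e^(11t) - e^(-9t))/20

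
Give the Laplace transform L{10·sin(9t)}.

L{sin(ωt)} = ω/(s² + ω²), so L{sin(9t)} = 9/(s² + 81). Then L{10·sin(9t)} = 10·9/(s² + 81) = 90/(s² + 81)

Final answer: 90/(s² + 81)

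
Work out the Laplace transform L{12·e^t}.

L{e^(at)} = 1/(s-a), so L{e^t} = 1/(s-1). Then L{12·e^t} = 12/(s-1)

Final answer: 12/(s-1)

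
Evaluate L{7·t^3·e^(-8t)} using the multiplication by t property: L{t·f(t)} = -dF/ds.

Using L{t^n·e^(at)} = n!/(s-a)^(n+1), L{t^3·e^(-8t)} = 6/(s+8)^4, so L{7·t^3·e^(-8t)} = 7·6/(s+8)^4 = 42/(s+8)^4

Final answer: 42/(s+8)^4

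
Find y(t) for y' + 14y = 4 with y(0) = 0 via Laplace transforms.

sY + 14Y = 4/s. Y = 4/(s(s+14)). Partial fractions: Y = 2/7/s - 2/7/(s+14)

Final answer: y(t) = 2/7(1 - e^(-14t))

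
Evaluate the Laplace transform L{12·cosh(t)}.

L{cosh(ωt)} = s/(s² - ω²), so L{cosh(t)} = s/(s² - 1). Then L{12·cosh(t)} = 12·s/(s² - 1) = 12s/(s² - 1)

Final answer: 12s/(s² - 1)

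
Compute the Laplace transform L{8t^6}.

L{8t^6} = 8 · L{t^6} = 8 · 720/s^7 = 5760/s^7

Final answer: 5760/s^7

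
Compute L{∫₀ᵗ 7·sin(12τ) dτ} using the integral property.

L{∫₀ᵗ f(τ)dτ} = F(s)/s with F(s) = 84/(s² + 144), so the result is (84/(s² + 144))/s = 84/(s(s² + 144))

Final answer: 84/(s(s² + 144))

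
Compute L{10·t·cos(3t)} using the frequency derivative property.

L{cos(3t)} = s/(s² + 9). Derivative: d/ds[s/(s² + 9)] = [(s² + 9) - s·2s]/(s² + 9)² = (9 - s²)/(s² + 9)². So L{t·cos(3t)} = -F'(s) = (s² - 9)/(s² + 9)². Then L{10·t·cos(3t)} = 10·(s² - 9)/(s² + 9)²

Final answer: 10·(s² - 9)/(s² + 9)²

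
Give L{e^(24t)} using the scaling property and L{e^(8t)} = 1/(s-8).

Using L{f(at)} = (1/a)F(s/a) with a=3 and f(t) = e^(8t): L{e^(24t)} = (1/3) · 1/((s/3)-8) = (1/3) · 3/(s-24) = 1/(s-24)

Final answer: 1/(s-24)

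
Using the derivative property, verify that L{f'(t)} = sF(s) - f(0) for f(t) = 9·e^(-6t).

f'(t) = -54e^(-6t). Direct: L{f'(t)} = -54/(s+6). Property: s·9/(s+6) - 9 = (9s - 9(s+6))/(s+6) = -54/(s+6). ✓

Final answer: -54/(s+6)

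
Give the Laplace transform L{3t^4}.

L{3t^4} = 3 · L{t^4} = 3 · 24/s^5 = 72/s^5

Final answer: 72/s^5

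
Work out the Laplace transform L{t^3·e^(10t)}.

L{t^n·e^(at)} = n!/(s-a)^(n+1), so L{t^3·e^(10t)} = 6/(s-10)^4

Final answer: 6/(s-10)^4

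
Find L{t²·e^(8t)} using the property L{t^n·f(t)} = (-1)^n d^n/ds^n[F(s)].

L{e^(8t)} = 1/(s-8). d/ds[1/(s-8)] = -1/(s-8)². d²/ds²[1/(s-8)] = 2/(s-8)³. So L{t²·e^(8t)} = (-1)² · 2/(s-8)³ = 2/(s-8)³

Final answer: 2/(s-8)³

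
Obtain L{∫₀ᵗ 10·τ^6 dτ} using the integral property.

L{∫₀ᵗ f(τ)dτ} = F(s)/s with f(t) = 10t^6. F(s) = 7200/s^7, so L{∫₀ᵗ 10·τ^6 dτ} = (7200/s^7)/s = 7200/s^8. (Check: ∫₀ᵗ 10·τ^6 dτ = 10t^7/7.)

Final answer: 7200/s^8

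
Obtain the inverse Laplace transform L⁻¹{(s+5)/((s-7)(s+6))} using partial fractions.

Using partial fractions, f(t) = (12e^(7t) + e^(-6t))/13

Final answer: (12e^(7t) + e^(-6t))/13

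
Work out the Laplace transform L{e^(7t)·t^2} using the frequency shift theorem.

L{e^(at)·t^n} = n!/(s-a)^(n+1), so L{e^(7t)·t^2} = 2/(s-7)^3

Final answer: 2/(s-7)^3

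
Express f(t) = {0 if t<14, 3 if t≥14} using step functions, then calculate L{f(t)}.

f(t) = 3·u(t-14). L{u(t-14)} = e^(-14s)/s, so L{f(t)} = 3·e^(-14s)/s

Final answer: 3·e^(-14s)/s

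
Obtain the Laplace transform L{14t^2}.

L{14t^2} = 14 · L{t^2} = 14 · 2/s^3 = 28/s^3

Final answer: 28/s^3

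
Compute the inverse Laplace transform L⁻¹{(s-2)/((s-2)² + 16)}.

Using frequency shift, L⁻¹{(s-2)/((s-2)² + 16)} = e^(2t)·cos(4t)

Final answer: e^(2t)·cos(4t)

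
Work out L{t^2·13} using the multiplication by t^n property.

L{13} = 13/s. d^1/ds^1[1/s] = -1/s². d^2/ds^2[1/s] = 2/s^3. So L{t^2} = (-1)^{2}·2/s^3 = 2/s^3. Then L{t^2·13} = 13·2/s^3 = 26/s^3

Final answer: 26/s^3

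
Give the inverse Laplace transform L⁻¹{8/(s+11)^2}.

L⁻¹{n!/(s-a)^(n+1)} = t^n·e^(at) with n=1, a=-11. So L⁻¹{1/(s+11)^2} = t·e^(-11t), and L⁻¹{8/(s+11)^2} = (8/1)·t·e^(-11t) = 8·t·e^(-11t)

Final answer: 8·t·e^(-11t)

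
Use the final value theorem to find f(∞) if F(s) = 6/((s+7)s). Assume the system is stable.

f(∞) = lim_{s→0} sF(s) = lim_{s→0} 6/(s+7) = 6/7

Final answer: 6/7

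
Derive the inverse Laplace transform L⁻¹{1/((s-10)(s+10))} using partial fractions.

Decompose: A/(s-10) + B/(s+10). A = 1/20, B = -1/20. f(t) = (e^(10t) - e^(-10t))/20

Final answer: (e^(10t) - e^(-10t))/20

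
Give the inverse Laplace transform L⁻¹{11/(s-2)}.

L⁻¹{1/(s-a)} = e^(at), so L⁻¹{1/(s-2)} = e^(2t), and L⁻¹{11/(s-2)} = 11·e^(2t)

Final answer: 11·e^(2t)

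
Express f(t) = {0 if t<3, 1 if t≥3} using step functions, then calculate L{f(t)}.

f(t) = u(t-3). L{u(t-3)} = e^(-3s)/s, so L{f(t)} = e^(-3s)/s

Final answer: e^(-3s)/s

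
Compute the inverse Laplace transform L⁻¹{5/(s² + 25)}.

L⁻¹{5/(s² + 25)} = sin(5t)

Final answer: sin(5t)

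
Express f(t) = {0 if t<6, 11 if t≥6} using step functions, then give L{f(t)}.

f(t) = 11·u(t-6). L{u(t-6)} = e^(-6s)/s, so L{f(t)} = 11·e^(-6s)/s

Final answer: 11·e^(-6s)/s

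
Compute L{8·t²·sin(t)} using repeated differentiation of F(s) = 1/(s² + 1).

F(s) = 1/(s² + 1). F'(s) = -2s/(s² + 1)². F''(s) = -2(1 - 3s²)/(s² + 1)³ = (6s² - 2)/(s² + 1)³. So L{t²·sin(t)} = (-1)² F''(s) = (6s² - 2)/(s² + 1)³. Then L{8·t²·sin(t)} = 8·(6s² - 2)/(s² + 1)³ = (48s² - 16)/(s² + 1)³

Final answer: (48s² - 16)/(s² + 1)³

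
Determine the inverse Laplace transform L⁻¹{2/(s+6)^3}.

L⁻¹{n!/(s-a)^(n+1)} = t^n·e^(at) with n=2, a=-6. So L⁻¹{2/(s+6)^3} = t^2·e^(-6t)

Final answer: t^2·e^(-6t)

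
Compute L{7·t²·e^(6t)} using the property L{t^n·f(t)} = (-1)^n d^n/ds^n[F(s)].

L{e^(6t)} = 1/(s-6). d/ds[1/(s-6)] = -1/(s-6)². d²/ds²[1/(s-6)] = 2/(s-6)³. So L{t²·e^(6t)} = (-1)² · 2/(s-6)³ = 2/(s-6)³. Then L{7·t²·e^(6t)} = 7·2/(s-6)³ = 14/(s-6)³

Final answer: 14/(s-6)³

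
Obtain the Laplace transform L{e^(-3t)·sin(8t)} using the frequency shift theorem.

Frequency shift: L{e^(at)f(t)} = F(s-a). L{e^(-3t)·sin(8t)} = 8/((s+3)² + 64)

Final answer: 8/((s+3)² + 64)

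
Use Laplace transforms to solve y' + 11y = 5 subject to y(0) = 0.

sY + 11Y = 5/s. Y = 5/(s(s+11)). Partial fractions: Y = 5/11/s - 5/11/(s+11)

Final answer: y(t) = 5/11(1 - e^(-11t))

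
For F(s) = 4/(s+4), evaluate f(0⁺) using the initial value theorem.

f(0⁺) = lim_{s→∞} s·4/(s+4) = lim_{s→∞} 4s/(s+4) = 4

Final answer: 4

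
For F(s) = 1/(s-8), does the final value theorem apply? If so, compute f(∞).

sF(s) = s/(s-8) has a pole at s = 8 in the right half-plane. Theorem does NOT apply (unstable system; f(t) = e^(8t) grows without bound).

Final answer: Not applicable (unstable)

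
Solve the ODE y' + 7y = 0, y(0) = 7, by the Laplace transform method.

L{y'} + 7L{y} = 0. sY - 7 + 7Y = 0. Y(s+7) = 7. Y = 7/(s+7)

Final answer: y(t) = 7e^(-7t)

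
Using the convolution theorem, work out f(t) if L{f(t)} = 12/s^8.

12/s^8 = (12/s)·(1/s^7) = L{12}·L{t^6/720}. By convolution, f(t) = 12*t^6/720 = ∫₀ᵗ 12·τ^6/720 dτ = 12·t^7/5040

Final answer: 12·t^7/5040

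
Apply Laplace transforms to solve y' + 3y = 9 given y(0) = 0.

sY + 3Y = 9/s. Y = 9/(s(s+3)). Partial fractions: Y = 3/s - 3/(s+3)

Final answer: y(t) = 3(1 - e^(-3t))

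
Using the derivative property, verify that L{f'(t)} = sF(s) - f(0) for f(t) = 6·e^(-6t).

f'(t) = -36e^(-6t). Direct: L{f'(t)} = -36/(s+6). Property: s·6/(s+6) - 6 = (6s - 6(s+6))/(s+6) = -36/(s+6). ✓

Final answer: -36/(s+6)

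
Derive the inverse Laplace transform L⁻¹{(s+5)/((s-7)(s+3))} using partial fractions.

Using partial fractions, f(t) = (12e^(7t) - 2e^(-3t))/10

Final answer: (12e^(7t) - 2e^(-3t))/10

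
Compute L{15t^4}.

L{t^n} = n!/s^(n+1). So L{15t^4} = 15·4!/s^5 = 360/s^5

Final answer: 360/s^5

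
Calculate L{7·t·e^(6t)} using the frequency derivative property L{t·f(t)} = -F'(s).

L{e^(6t)} = 1/(s-6). By frequency derivative: L{t·e^(6t)} = -d/ds[1/(s-6)] = -(-1)/(s-6)² = 1/(s-6)². Then L{7·t·e^(6t)} = 7·1/(s-6)² = 7/(s-6)²

Final answer: 7/(s-6)²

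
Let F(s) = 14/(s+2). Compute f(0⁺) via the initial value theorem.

f(0⁺) = lim_{s→∞} s·14/(s+2) = lim_{s→∞} 14s/(s+2) = 14

Final answer: 14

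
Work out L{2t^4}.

L{t^n} = n!/s^(n+1). So L{2t^4} = 2·4!/s^5 = 48/s^5

Final answer: 48/s^5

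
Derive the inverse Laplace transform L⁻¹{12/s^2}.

L⁻¹{n!/s^(n+1)} = t^n with n=1. So L⁻¹{1/s^2} = t, and L⁻¹{12/s^2} = (12/1)·t = 12·t

Final answer: 12·t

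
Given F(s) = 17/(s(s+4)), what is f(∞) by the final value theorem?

f(∞) = lim_{s→0} s·17/(s(s+4)) = lim_{s→0} 17/(s+4) = 17/4 = 17/4

Final answer: 17/4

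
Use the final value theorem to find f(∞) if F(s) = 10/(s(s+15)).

f(∞) = lim_{s→0} s·10/(s(s+15)) = lim_{s→0} 10/(s+15) = 10/15 = 2/3

Final answer: 2/3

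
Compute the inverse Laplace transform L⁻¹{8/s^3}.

L⁻¹{n!/s^(n+1)} = t^n with n=2. So L⁻¹{2/s^3} = t^2, and L⁻¹{8/s^3} = (8/2)·t^2 = 4·t^2

Final answer: 4·t^2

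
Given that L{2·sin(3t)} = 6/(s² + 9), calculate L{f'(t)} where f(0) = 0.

L{f'(t)} = s·F(s) - f(0) = s·6/(s² + 9) - 0 = 6s/(s² + 9)

Final answer: 6s/(s² + 9)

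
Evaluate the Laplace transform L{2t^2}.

L{2t^2} = 2 · L{t^2} = 2 · 2/s^3 = 4/s^3

Final answer: 4/s^3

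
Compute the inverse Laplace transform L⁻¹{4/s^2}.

L⁻¹{n!/s^(n+1)} = t^n with n=1. So L⁻¹{1/s^2} = t, and L⁻¹{4/s^2} = (4/1)·t = 4·t

Final answer: 4·t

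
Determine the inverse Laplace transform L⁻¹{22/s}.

L⁻¹{c/s} = c, so L⁻¹{22/s} = 22

Final answer: 22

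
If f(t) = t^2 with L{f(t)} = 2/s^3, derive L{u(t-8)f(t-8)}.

Time shift theorem: L{u(t-a)f(t-a)} = e^(-as)F(s). Here a=8, F(s) = 2/s^3, so L{u(t-8)f(t-8)} = e^(-8s)·2/s^3

Final answer: e^(-8s)·2/s^3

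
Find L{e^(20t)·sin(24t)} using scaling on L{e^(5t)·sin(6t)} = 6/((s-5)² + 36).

Scaling with a=4: L{e^(20t)·sin(24t)} = (1/4) · 6/((s/4-5)² + 36). Simplifying: 24/((s-20)² + 576)

Final answer: 24/((s-20)² + 576)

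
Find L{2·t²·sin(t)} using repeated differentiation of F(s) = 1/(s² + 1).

F(s) = 1/(s² + 1). F'(s) = -2s/(s² + 1)². F''(s) = -2(1 - 3s²)/(s² + 1)³ = (6s² - 2)/(s² + 1)³. So L{t²·sin(t)} = (-1)² F''(s) = (6s² - 2)/(s² + 1)³. Then L{2·t²·sin(t)} = 2·(6s² - 2)/(s² + 1)³ = (12s² - 4)/(s² + 1)³

Final answer: (12s² - 4)/(s² + 1)³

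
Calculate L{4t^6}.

L{t^n} = n!/s^(n+1). So L{4t^6} = 4·6!/s^7 = 2880/s^7

Final answer: 2880/s^7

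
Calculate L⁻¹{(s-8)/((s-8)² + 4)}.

Using frequency shift: L⁻¹{(s-a)/((s-a)² + b²)} = e^(at)cos(bt). Here a=8, b=2

Final answer: e^(8t)·cos(2t)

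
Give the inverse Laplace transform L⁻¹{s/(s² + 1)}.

L⁻¹{s/(s² + 1)} = cos(t)

Final answer: cos(t)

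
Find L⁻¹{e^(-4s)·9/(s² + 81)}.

L⁻¹{9/(s² + 81)} = sin(9t). By the time shift theorem, L⁻¹{e^(-as)F(s)} = u(t-a)f(t-a) with a=4, so L⁻¹{e^(-4s)·9/(s² + 81)} = u(t-4)·sin(9(t-4))

Final answer: u(t-4)·sin(9(t-4))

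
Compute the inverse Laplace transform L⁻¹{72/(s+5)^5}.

L⁻¹{n!/(s-a)^(n+1)} = t^n·e^(at) with n=4, a=-5. So L⁻¹{24/(s+5)^5} = t^4·e^(-5t), and L⁻¹{72/(s+5)^5} = (72/24)·t^4·e^(-5t) = 3·t^4·e^(-5t)

Final answer: 3·t^4·e^(-5t)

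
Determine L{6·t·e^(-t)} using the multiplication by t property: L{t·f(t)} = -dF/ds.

Using L{t^n·e^(at)} = n!/(s-a)^(n+1), L{t·e^(-t)} = 1/(s+1)^2, so L{6·t·e^(-t)} = 6·1/(s+1)^2 = 6/(s+1)^2

Final answer: 6/(s+1)^2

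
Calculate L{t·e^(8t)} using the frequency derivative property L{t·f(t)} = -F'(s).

L{e^(8t)} = 1/(s-8). By frequency derivative: L{t·e^(8t)} = -d/ds[1/(s-8)] = -(-1)/(s-8)² = 1/(s-8)²

Final answer: 1/(s-8)²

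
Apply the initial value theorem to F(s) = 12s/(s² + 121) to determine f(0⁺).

f(0⁺) = lim_{s→∞} s·12s/(s² + 121) = lim_{s→∞} 12s²/(s² + 121) = 12

Final answer: 12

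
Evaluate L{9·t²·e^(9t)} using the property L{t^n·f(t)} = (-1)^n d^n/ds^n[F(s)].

L{e^(9t)} = 1/(s-9). d/ds[1/(s-9)] = -1/(s-9)². d²/ds²[1/(s-9)] = 2/(s-9)³. So L{t²·e^(9t)} = (-1)² · 2/(s-9)³ = 2/(s-9)³. Then L{9·t²·e^(9t)} = 9·2/(s-9)³ = 18/(s-9)³

Final answer: 18/(s-9)³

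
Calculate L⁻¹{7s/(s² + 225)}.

This is the form c·s/(s² + a²) with a = 15, c = 7. L⁻¹ = 7·cos(15t)

Final answer: 7·cos(15t)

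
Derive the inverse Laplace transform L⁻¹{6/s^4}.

L⁻¹{n!/s^(n+1)} = t^n with n=3. So L⁻¹{6/s^4} = t^3

Final answer: t^3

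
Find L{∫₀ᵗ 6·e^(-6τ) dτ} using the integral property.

L{∫₀ᵗ f(τ)dτ} = F(s)/s with F(s) = 6/(s+6), so L{∫₀ᵗ 6·e^(-6τ) dτ} = 6/(s(s+6))

Final answer: 6/(s(s+6))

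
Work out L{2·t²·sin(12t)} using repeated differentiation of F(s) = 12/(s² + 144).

F(s) = 12/(s² + 144). F'(s) = -24s/(s² + 144)². F''(s) = -24(144 - 3s²)/(s² + 144)³ = (72s² - 3456)/(s² + 144)³. So L{t²·sin(12t)} = (-1)² F''(s) = (72s² - 3456)/(s² + 144)³. Then L{2·t²·sin(12t)} = 2·(72s² - 3456)/(s² + 144)³ = (144s² - 6912)/(s² + 144)³

Final answer: (144s² - 6912)/(s² + 144)³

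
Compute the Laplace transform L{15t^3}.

L{15t^3} = 15 · L{t^3} = 15 · 6/s^4 = 90/s^4

Final answer: 90/s^4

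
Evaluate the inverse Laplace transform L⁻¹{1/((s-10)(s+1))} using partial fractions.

Decompose: A/(s-10) + B/(s+1). A = 1/11, B = -1/11. f(t) = (e^(10t) - e^(-t))/11

Final answer: (e^(10t) - e^(-t))/11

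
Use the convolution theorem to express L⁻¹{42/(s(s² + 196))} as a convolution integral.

42/(s(s² + 196)) = (1/s)·(42/(s² + 196)) = L{1}·L{3·sin(14t)}. So f(t) = 1*(3·sin(14t)) = ∫₀ᵗ 3·sin(14τ) dτ

Final answer: ∫₀ᵗ 3·sin(14τ) dτ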